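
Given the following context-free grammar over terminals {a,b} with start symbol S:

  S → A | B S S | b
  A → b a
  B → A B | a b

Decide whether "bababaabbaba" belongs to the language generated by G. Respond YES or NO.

CNF form of G:
  S -> B X2 | T0 T1 | b
  A -> T0 T1
  B -> A B | T1 T0
  T0 -> b
  T1 -> a
  X2 -> S S

Fill CYK table bottom-up:
  T[0,0] 'b' = {S,T0}  orig:{S}
  T[1,1] 'a' = {T1}  orig:{}
  T[2,2] 'b' = {S,T0}  orig:{S}
  T[3,3] 'a' = {T1}  orig:{}
  T[4,4] 'b' = {S,T0}  orig:{S}
  T[5,5] 'a' = {T1}  orig:{}
  T[6,6] 'a' = {T1}  orig:{}
  T[7,7] 'b' = {S,T0}  orig:{S}
  T[8,8] 'b' = {S,T0}  orig:{S}
  T[9,9] 'a' = {T1}  orig:{}
  T[10,10] 'b' = {S,T0}  orig:{S}
  T[11,11] 'a' = {T1}  orig:{}
  T[0,1] 'ba' = {A,S}
  T[1,2] 'ab' = {B}
  T[2,3] 'ba' = {A,S}
  T[3,4] 'ab' = {B}
  T[4,5] 'ba' = {A,S}
  T[5,6] 'aa' = ∅
  T[6,7] 'ab' = {B}
  T[7,8] 'bb' = {X2}  orig:{}
  T[8,9] 'ba' = {A,S}
  T[9,10] 'ab' = {B}
  T[10,11] 'ba' = {A,S}
  T[0,2] 'bab' = {X2}  orig:{}
  T[1,3] 'aba' = ∅
  T[2,4] 'bab' = {X2}  orig:{}
  T[3,5] 'aba' = ∅
  T[4,6] 'baa' = ∅
  T[5,7] 'aab' = ∅
  T[6,8] 'abb' = ∅
  T[7,9] 'bba' = {X2}  orig:{}
  T[8,10] 'bab' = {X2}  orig:{}
  T[9,11] 'aba' = ∅
  T[0,3] 'baba' = {X2}  orig:{}
  T[1,4] 'abab' = ∅
  T[2,5] 'baba' = {X2}  orig:{}
  T[3,6] 'abaa' = ∅
  T[4,7] 'baab' = {B}
  T[5,8] 'aabb' = ∅
  T[6,9] 'abba' = ∅
  T[7,10] 'bbab' = ∅
  T[8,11] 'baba' = {X2}  orig:{}
  T[0,4] 'babab' = ∅
  T[1,5] 'ababa' = ∅
  T[2,6] 'babaa' = ∅
  T[3,7] 'abaab' = ∅
  T[4,8] 'baabb' = ∅
  T[5,9] 'aabba' = ∅
  T[6,10] 'abbab' = {S}
  T[7,11] 'bbaba' = ∅
  T[0,5] 'bababa' = ∅
  T[1,6] 'ababaa' = ∅
  T[2,7] 'babaab' = {B}
  T[3,8] 'abaabb' = ∅
  T[4,9] 'baabba' = ∅
  T[5,10] 'aabbab' = ∅
  T[6,11] 'abbaba' = {S}
  T[0,6] 'bababaa' = ∅
  T[1,7] 'ababaab' = ∅
  T[2,8] 'babaabb' = ∅
  T[3,9] 'abaabba' = ∅
  T[4,10] 'baabbab' = {S,X2}  orig:{S}
  T[5,11] 'aabbaba' = ∅
  T[0,7] 'bababaab' = {B}
  T[1,8] 'ababaabb' = ∅
  T[2,9] 'babaabba' = ∅
  T[3,10] 'abaabbab' = ∅
  T[4,11] 'baabbaba' = {S,X2}  orig:{S}
  T[0,8] 'bababaabb' = ∅
  T[1,9] 'ababaabba' = ∅
  T[2,10] 'babaabbab' = {S,X2}  orig:{S}
  T[3,11] 'abaabbaba' = ∅
  T[0,9] 'bababaabba' = ∅
  T[1,10] 'ababaabbab' = ∅
  T[2,11] 'babaabbaba' = {S,X2}  orig:{S}
  T[0,10] 'bababaabbab' = {S,X2}  orig:{S}
  T[1,11] 'ababaabbaba' = ∅
  T[0,11] 'bababaabbaba' = {S,X2}  orig:{S}

S ∈ T[0,11] ⇒ YES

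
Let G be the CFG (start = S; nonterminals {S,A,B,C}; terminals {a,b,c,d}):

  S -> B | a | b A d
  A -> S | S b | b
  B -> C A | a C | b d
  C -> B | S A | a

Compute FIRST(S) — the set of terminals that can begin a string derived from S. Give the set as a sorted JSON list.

FIRST iteration:
iter 1:
  A via A→b: +{b}
  B via B→a C: +{a}
  B via B→b d: +{b}
  C via C→B: +{a,b}
  S via S→B: +{a,b}
  FIRST(S)={a,b}  FIRST(A)={b}  FIRST(B)={a,b}  FIRST(C)={a,b}
iter 2:
  A via A→S: +{a}
  FIRST(S)={a,b}  FIRST(A)={a,b}  FIRST(B)={a,b}  FIRST(C)={a,b}
iter 3: (stable)
  FIRST(S)={a,b}  FIRST(A)={a,b}  FIRST(B)={a,b}  FIRST(C)={a,b}

FIRST(S) = ["a", "b"]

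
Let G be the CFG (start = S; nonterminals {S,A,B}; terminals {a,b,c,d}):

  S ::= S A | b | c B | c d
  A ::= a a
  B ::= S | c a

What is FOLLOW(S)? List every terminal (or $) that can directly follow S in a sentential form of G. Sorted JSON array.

FIRST sets, iterate to fixpoint:
pass 1:
  A via A→a a: +{a}
  B via B→c a: +{c}
  S via S→b: +{b}
  S via S→c B: +{c}
  FIRST[S]={b,c}  FIRST[A]={a}  FIRST[B]={c}
pass 2:
  B via B→S: +{b}
  FIRST[S]={b,c}  FIRST[A]={a}  FIRST[B]={b,c}
pass 3: — fixpoint
  FIRST[S]={b,c}  FIRST[A]={a}  FIRST[B]={b,c}

FOLLOW iteration:
initialize: $ ∈ FOLLOW(S)
round 1:
  S→S A: FOLLOW(S) ⊇ FIRST(A) = {a}; new: +{a}
  S→S A: FOLLOW(A) ⊇ FOLLOW(S) ⊇ {$,a}; new: +{$,a}
  S→c B: FOLLOW(B) ⊇ FOLLOW(S) ⊇ {$,a}; new: +{$,a}
  S: {$,a}  A: {$,a}  B: {$,a}
round 2: (stable)
  S: {$,a}  A: {$,a}  B: {$,a}

FOLLOW(S) = ["$", "a"]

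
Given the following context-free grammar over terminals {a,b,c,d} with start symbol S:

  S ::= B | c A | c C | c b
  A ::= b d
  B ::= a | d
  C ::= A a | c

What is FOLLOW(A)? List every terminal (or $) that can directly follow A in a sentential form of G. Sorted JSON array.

Compute FIRST by fixpoint:
pass 1:
  A via A→b d: +{b}
  B via B→a: +{a}
  B via B→d: +{d}
  C via C→A a: +{b}
  C via C→c: +{c}
  S via S→B: +{a,d}
  S via S→c A: +{c}
  FIRST(S)={a,c,d}  FIRST(A)={b}  FIRST(B)={a,d}  FIRST(C)={b,c}
pass 2: — fixpoint
  FIRST(S)={a,c,d}  FIRST(A)={b}  FIRST(B)={a,d}  FIRST(C)={b,c}

FOLLOW sets:
seed FOLLOW(S) with $
[1]
  C→A a: FOLLOW(A) ⊇ FIRST(a) = {a}; new: +{a}
  S→B: FOLLOW(B) ⊇ FOLLOW(S) ⊇ {$}; new: +{$}
  S→c A: FOLLOW(A) ⊇ FOLLOW(S) ⊇ {$}; new: +{$}
  S→c C: FOLLOW(C) ⊇ FOLLOW(S) ⊇ {$}; new: +{$}
  FOLLOW(S)={$}  FOLLOW(A)={$,a}  FOLLOW(B)={$}  FOLLOW(C)={$}
[2] (stable)
  FOLLOW(S)={$}  FOLLOW(A)={$,a}  FOLLOW(B)={$}  FOLLOW(C)={$}

FOLLOW(A) = ["$", "a"]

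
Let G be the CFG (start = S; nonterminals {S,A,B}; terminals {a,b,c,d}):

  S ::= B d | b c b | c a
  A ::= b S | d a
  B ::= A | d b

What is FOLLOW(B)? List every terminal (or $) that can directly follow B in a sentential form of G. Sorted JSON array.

FIRST sets, iterate to fixpoint:
iter 1:
  A via A→b S: +{b}
  A via A→d a: +{d}
  B via B→A: +{b,d}
  S via S→B d: +{b,d}
  S via S→c a: +{c}
  FIRST(S)={b,c,d}  FIRST(A)={b,d}  FIRST(B)={b,d}
iter 2: (no change)
  FIRST(S)={b,c,d}  FIRST(A)={b,d}  FIRST(B)={b,d}

FOLLOW sets:
seed FOLLOW(S) with $
round 1:
  S→B d: FOLLOW(B) ⊇ FIRST(d) = {d}; new: +{d}
  S: {$}  A: {}  B: {d}
round 2:
  B→A: FOLLOW(A) ⊇ FOLLOW(B) ⊇ {d}; new: +{d}
  S: {$}  A: {d}  B: {d}
round 3:
  A→b S: FOLLOW(S) ⊇ FOLLOW(A) ⊇ {d}; new: +{d}
  S: {$,d}  A: {d}  B: {d}
round 4: (stable)
  S: {$,d}  A: {d}  B: {d}

FOLLOW(B) = ["d"]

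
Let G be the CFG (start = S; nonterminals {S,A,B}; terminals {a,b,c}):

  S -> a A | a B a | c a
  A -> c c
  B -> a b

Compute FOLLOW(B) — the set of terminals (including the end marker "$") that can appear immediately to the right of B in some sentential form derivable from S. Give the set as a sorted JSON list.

FIRST iteration:
round 1:
  A via A→c c: +{c}
  B via B→a b: +{a}
  S via S→a A: +{a}
  S via S→c a: +{c}
  FIRST(S)={a,c}  FIRST(A)={c}  FIRST(B)={a}
round 2: (stable)
  FIRST(S)={a,c}  FIRST(A)={c}  FIRST(B)={a}

FOLLOW sets:
seed FOLLOW(S) with $
pass 1:
  S→a A: FOLLOW(A) ⊇ FOLLOW(S) ⊇ {$}; new: +{$}
  S→a B a: FOLLOW(B) ⊇ FIRST(a) = {a}; new: +{a}
  S: {$}  A: {$}  B: {a}
pass 2: done
  S: {$}  A: {$}  B: {a}

FOLLOW(B) = ["a"]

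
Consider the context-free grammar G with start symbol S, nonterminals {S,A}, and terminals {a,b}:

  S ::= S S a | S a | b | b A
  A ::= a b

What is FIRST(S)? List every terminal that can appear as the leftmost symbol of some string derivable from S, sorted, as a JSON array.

Compute FIRST by fixpoint:
[1]
  A via A→a b: +{a}
  S via S→b: +{b}
  FIRST(S)={b}  FIRST(A)={a}
[2] — fixpoint
  FIRST(S)={b}  FIRST(A)={a}

FIRST(S) = ["b"]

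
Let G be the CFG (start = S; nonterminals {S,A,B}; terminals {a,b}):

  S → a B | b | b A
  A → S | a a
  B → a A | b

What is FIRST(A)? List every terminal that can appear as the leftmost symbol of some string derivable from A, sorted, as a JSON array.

Compute FIRST by fixpoint:
round 1:
  A via A→a a: +{a}
  B via B→a A: +{a}
  B via B→b: +{b}
  S via S→a B: +{a}
  S via S→b: +{b}
  FIRST[S]={a,b}  FIRST[A]={a}  FIRST[B]={a,b}
round 2:
  A via A→S: +{b}
  FIRST[S]={a,b}  FIRST[A]={a,b}  FIRST[B]={a,b}
round 3: (no change)
  FIRST[S]={a,b}  FIRST[A]={a,b}  FIRST[B]={a,b}

FIRST(A) = ["a", "b"]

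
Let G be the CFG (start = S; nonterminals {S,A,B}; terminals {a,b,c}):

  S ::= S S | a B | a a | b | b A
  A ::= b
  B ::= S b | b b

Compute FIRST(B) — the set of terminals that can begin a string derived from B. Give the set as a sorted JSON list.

FIRST sets, iterate to fixpoint:
round 1:
  A via A→b: +{b}
  B via B→b b: +{b}
  S via S→a B: +{a}
  S via S→b: +{b}
  S: {a,b}  A: {b}  B: {b}
round 2:
  B via B→S b: +{a}
  S: {a,b}  A: {b}  B: {a,b}
round 3: done
  S: {a,b}  A: {b}  B: {a,b}

FIRST(B) = ["a", "b"]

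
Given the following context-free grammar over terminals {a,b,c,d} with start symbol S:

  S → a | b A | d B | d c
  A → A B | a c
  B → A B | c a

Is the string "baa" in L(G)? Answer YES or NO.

CNF form of G:
  S -> T2 A | T3 B | T3 T1 | a
  A -> A B | T0 T1
  B -> A B | T1 T0
  T0 -> a
  T1 -> c
  T2 -> b
  T3 -> d

CYK fill:
  cell(0,0) b: {T2}  orig:{}
  cell(1,1) a: {S,T0}  orig:{S}
  cell(2,2) a: {S,T0}  orig:{S}
  cell(0,1) ba: ∅
  cell(1,2) aa: ∅
  cell(0,2) baa: ∅

S ∉ T[0,2] ⇒ NO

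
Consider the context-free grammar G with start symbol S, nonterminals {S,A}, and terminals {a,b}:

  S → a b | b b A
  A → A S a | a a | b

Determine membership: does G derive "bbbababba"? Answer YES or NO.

Convert to CNF:
  S -> T0 T1 | T1 X3
  A -> A X2 | T0 T0 | b
  T0 -> a
  T1 -> b
  X2 -> S T0
  X3 -> T1 A

CYK fill:
  cell(0,0) b: {A,T1}  orig:{A}
  cell(1,1) b: {A,T1}  orig:{A}
  cell(2,2) b: {A,T1}  orig:{A}
  cell(3,3) a: {T0}  orig:{}
  cell(4,4) b: {A,T1}  orig:{A}
  cell(5,5) a: {T0}  orig:{}
  cell(6,6) b: {A,T1}  orig:{A}
  cell(7,7) b: {A,T1}  orig:{A}
  cell(8,8) a: {T0}  orig:{}
  cell(0,1) bb: {X3}  orig:{}
  cell(1,2) bb: {X3}  orig:{}
  cell(2,3) ba: ∅
  cell(3,4) ab: {S}
  cell(4,5) ba: ∅
  cell(5,6) ab: {S}
  cell(6,7) bb: {X3}  orig:{}
  cell(7,8) ba: ∅
  cell(0,2) bbb: {S}
  cell(1,3) bba: ∅
  cell(2,4) bab: ∅
  cell(3,5) aba: {X2}  orig:{}
  cell(4,6) bab: ∅
  cell(5,7) abb: ∅
  cell(6,8) bba: ∅
  cell(0,3) bbba: {X2}  orig:{}
  cell(1,4) bbab: ∅
  cell(2,5) baba: {A}
  cell(3,6) abab: ∅
  cell(4,7) babb: ∅
  cell(5,8) abba: ∅
  cell(0,4) bbbab: ∅
  cell(1,5) bbaba: {X3}  orig:{}
  cell(2,6) babab: ∅
  cell(3,7) ababb: ∅
  cell(4,8) babba: ∅
  cell(0,5) bbbaba: {S}
  cell(1,6) bbabab: ∅
  cell(2,7) bababb: ∅
  cell(3,8) ababba: ∅
  cell(0,6) bbbabab: ∅
  cell(1,7) bbababb: ∅
  cell(2,8) bababba: ∅
  cell(0,7) bbbababb: ∅
  cell(1,8) bbababba: ∅
  cell(0,8) bbbababba: ∅

S ∉ T[0,8] ⇒ NO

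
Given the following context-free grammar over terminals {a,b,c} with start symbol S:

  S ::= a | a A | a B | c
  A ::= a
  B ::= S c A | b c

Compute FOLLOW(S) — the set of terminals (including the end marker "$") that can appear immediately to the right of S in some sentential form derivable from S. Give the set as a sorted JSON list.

Compute FIRST by fixpoint:
pass 1:
  A via A→a: +{a}
  B via B→b c: +{b}
  S via S→a: +{a}
  S via S→c: +{c}
  FIRST[S]={a,c}  FIRST[A]={a}  FIRST[B]={b}
pass 2:
  B via B→S c A: +{a,c}
  FIRST[S]={a,c}  FIRST[A]={a}  FIRST[B]={a,b,c}
pass 3: (no change)
  FIRST[S]={a,c}  FIRST[A]={a}  FIRST[B]={a,b,c}

FOLLOW sets:
FOLLOW(S) := {$}
[1]
  B→S c A: FOLLOW(S) ⊇ FIRST(c) = {c}; new: +{c}
  S→a A: FOLLOW(A) ⊇ FOLLOW(S) ⊇ {$,c}; new: +{$,c}
  S→a B: FOLLOW(B) ⊇ FOLLOW(S) ⊇ {$,c}; new: +{$,c}
  FOLLOW(S)={$,c}  FOLLOW(A)={$,c}  FOLLOW(B)={$,c}
[2] (no change)
  FOLLOW(S)={$,c}  FOLLOW(A)={$,c}  FOLLOW(B)={$,c}

FOLLOW(S) = ["$", "c"]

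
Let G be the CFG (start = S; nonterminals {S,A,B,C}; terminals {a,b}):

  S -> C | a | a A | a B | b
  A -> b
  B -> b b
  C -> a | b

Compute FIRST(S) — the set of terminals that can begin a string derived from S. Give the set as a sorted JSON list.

Compute FIRST by fixpoint:
[1]
  A via A→b: +{b}
  B via B→b b: +{b}
  C via C→a: +{a}
  C via C→b: +{b}
  S via S→C: +{a,b}
  S: {a,b}  A: {b}  B: {b}  C: {a,b}
[2] — fixpoint
  S: {a,b}  A: {b}  B: {b}  C: {a,b}

FIRST(S) = ["a", "b"]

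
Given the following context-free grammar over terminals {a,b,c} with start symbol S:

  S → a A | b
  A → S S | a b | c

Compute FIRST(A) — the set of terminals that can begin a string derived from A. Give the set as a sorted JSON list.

FIRST sets, iterate to fixpoint:
[1]
  A via A→a b: +{a}
  A via A→c: +{c}
  S via S→a A: +{a}
  S via S→b: +{b}
  FIRST(S)={a,b}  FIRST(A)={a,c}
[2]
  A via A→S S: +{b}
  FIRST(S)={a,b}  FIRST(A)={a,b,c}
[3] (stable)
  FIRST(S)={a,b}  FIRST(A)={a,b,c}

FIRST(A) = ["a", "b", "c"]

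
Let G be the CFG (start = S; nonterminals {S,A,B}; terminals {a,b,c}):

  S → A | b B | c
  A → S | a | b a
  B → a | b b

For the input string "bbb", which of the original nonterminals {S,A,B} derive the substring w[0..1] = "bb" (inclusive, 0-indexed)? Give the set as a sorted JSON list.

Convert to CNF:
  S -> T0 B | T0 T1 | a | c
  A -> T0 B | T0 T1 | a | c
  B -> T0 T0 | a
  T0 -> b
  T1 -> a

Fill CYK table bottom-up (cells [i..j] with 0 ≤ i ≤ j ≤ 1 only):
  cell(0,0) b: {T0}  orig:{}
  cell(1,1) b: {T0}  orig:{}
  cell(0,1) bb: {B}

Original NTs in T[0,1] deriving "bb": ["B"]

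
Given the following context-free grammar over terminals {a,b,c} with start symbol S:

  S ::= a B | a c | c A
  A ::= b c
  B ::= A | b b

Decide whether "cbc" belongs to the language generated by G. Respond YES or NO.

Convert to CNF:
  S -> T1 A | T2 B | T2 T1
  A -> T0 T1
  B -> T0 T0 | T0 T1
  T0 -> b
  T1 -> c
  T2 -> a

CYK table (by increasing span):
  [0..0]={T1}  "c"  orig:{}
  [1..1]={T0}  "b"  orig:{}
  [2..2]={T1}  "c"  orig:{}
  [0..1]=∅  "cb"
  [1..2]={A,B}  "bc"
  [0..2]={S}  "cbc"

S ∈ T[0,2] ⇒ YES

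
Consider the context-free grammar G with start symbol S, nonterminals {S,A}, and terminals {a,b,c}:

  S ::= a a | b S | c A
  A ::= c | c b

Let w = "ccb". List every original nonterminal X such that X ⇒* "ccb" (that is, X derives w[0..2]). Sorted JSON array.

Convert to CNF:
  S -> T0 A | T1 S | T2 T2
  A -> T0 T1 | c
  T0 -> c
  T1 -> b
  T2 -> a

Fill CYK table bottom-up (cells [i..j] with 0 ≤ i ≤ j ≤ 2 only):
  T[0,0] 'c' = {A,T0}  orig:{A}
  T[1,1] 'c' = {A,T0}  orig:{A}
  T[2,2] 'b' = {T1}  orig:{}
  T[0,1] 'cc' = {S}
  T[1,2] 'cb' = {A}
  T[0,2] 'ccb' = {S}

Original NTs in T[0,2] deriving "ccb": ["S"]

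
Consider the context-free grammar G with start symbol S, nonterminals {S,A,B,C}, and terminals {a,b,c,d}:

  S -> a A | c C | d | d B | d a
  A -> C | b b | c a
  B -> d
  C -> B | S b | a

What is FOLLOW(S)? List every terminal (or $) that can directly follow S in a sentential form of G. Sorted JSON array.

Compute FIRST by fixpoint:
round 1:
  A via A→b b: +{b}
  A via A→c a: +{c}
  B via B→d: +{d}
  C via C→B: +{d}
  C via C→a: +{a}
  S via S→a A: +{a}
  S via S→c C: +{c}
  S via S→d: +{d}
  FIRST[S]={a,c,d}  FIRST[A]={b,c}  FIRST[B]={d}  FIRST[C]={a,d}
round 2:
  A via A→C: +{a,d}
  C via C→S b: +{c}
  FIRST[S]={a,c,d}  FIRST[A]={a,b,c,d}  FIRST[B]={d}  FIRST[C]={a,c,d}
round 3: (no change)
  FIRST[S]={a,c,d}  FIRST[A]={a,b,c,d}  FIRST[B]={d}  FIRST[C]={a,c,d}

FOLLOW sets:
initialize: $ ∈ FOLLOW(S)
pass 1:
  C→S b: FOLLOW(S) ⊇ FIRST(b) = {b}; new: +{b}
  S→a A: FOLLOW(A) ⊇ FOLLOW(S) ⊇ {$,b}; new: +{$,b}
  S→c C: FOLLOW(C) ⊇ FOLLOW(S) ⊇ {$,b}; new: +{$,b}
  S→d B: FOLLOW(B) ⊇ FOLLOW(S) ⊇ {$,b}; new: +{$,b}
  FOLLOW[S]={$,b}  FOLLOW[A]={$,b}  FOLLOW[B]={$,b}  FOLLOW[C]={$,b}
pass 2: (stable)
  FOLLOW[S]={$,b}  FOLLOW[A]={$,b}  FOLLOW[B]={$,b}  FOLLOW[C]={$,b}

FOLLOW(S) = ["$", "b"]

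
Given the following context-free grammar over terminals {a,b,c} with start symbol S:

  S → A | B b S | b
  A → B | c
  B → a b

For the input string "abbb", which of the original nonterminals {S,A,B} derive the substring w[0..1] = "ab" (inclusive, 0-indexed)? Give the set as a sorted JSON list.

Convert to CNF:
  S -> B X2 | T0 T1 | b | c
  A -> T0 T1 | c
  B -> T0 T1
  T0 -> a
  T1 -> b
  X2 -> T1 S

CYK fill (cells [i..j] with 0 ≤ i ≤ j ≤ 1 only):
  [0..0]={T0}  "a"  orig:{}
  [1..1]={S,T1}  "b"  orig:{S}
  [0..1]={A,B,S}  "ab"

Original NTs in T[0,1] deriving "ab": ["A", "B", "S"]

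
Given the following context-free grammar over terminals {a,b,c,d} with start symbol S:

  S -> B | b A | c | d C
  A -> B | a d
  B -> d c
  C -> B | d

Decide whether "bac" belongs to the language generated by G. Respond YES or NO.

CNF form of G:
  S -> T1 C | T1 T2 | T3 A | c
  A -> T0 T1 | T1 T2
  B -> T1 T2
  C -> T1 T2 | d
  T0 -> a
  T1 -> d
  T2 -> c
  T3 -> b

Fill CYK table bottom-up:
  [0..0]={T3}  "b"  orig:{}
  [1..1]={T0}  "a"  orig:{}
  [2..2]={S,T2}  "c"  orig:{S}
  [0..1]=∅  "ba"
  [1..2]=∅  "ac"
  [0..2]=∅  "bac"

S ∉ T[0,2] ⇒ NO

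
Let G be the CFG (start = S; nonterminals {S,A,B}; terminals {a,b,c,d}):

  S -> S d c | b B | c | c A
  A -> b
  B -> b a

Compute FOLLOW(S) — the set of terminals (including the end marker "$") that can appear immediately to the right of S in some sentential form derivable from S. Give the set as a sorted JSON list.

FIRST iteration:
iter 1:
  A via A→b: +{b}
  B via B→b a: +{b}
  S via S→b B: +{b}
  S via S→c: +{c}
  FIRST(S)={b,c}  FIRST(A)={b}  FIRST(B)={b}
iter 2: (stable)
  FIRST(S)={b,c}  FIRST(A)={b}  FIRST(B)={b}

Compute FOLLOW by fixpoint:
initialize: $ ∈ FOLLOW(S)
[1]
  S→S d c: FOLLOW(S) ⊇ FIRST(d) = {d}; new: +{d}
  S→b B: FOLLOW(B) ⊇ FOLLOW(S) ⊇ {$,d}; new: +{$,d}
  S→c A: FOLLOW(A) ⊇ FOLLOW(S) ⊇ {$,d}; new: +{$,d}
  FOLLOW[S]={$,d}  FOLLOW[A]={$,d}  FOLLOW[B]={$,d}
[2] — fixpoint
  FOLLOW[S]={$,d}  FOLLOW[A]={$,d}  FOLLOW[B]={$,d}

FOLLOW(S) = ["$", "d"]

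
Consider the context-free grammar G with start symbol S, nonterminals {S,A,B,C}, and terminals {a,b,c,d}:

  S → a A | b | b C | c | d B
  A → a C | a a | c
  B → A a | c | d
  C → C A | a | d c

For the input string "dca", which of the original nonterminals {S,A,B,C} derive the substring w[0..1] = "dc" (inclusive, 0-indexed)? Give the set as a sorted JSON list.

Convert to CNF:
  S -> T0 A | T1 B | T3 C | b | c
  A -> T0 C | T0 T0 | c
  B -> A T0 | c | d
  C -> C A | T1 T2 | a
  T0 -> a
  T1 -> d
  T2 -> c
  T3 -> b

CYK fill, restricted to cells inside w[0..1]:
  [0..0]={B,T1}  "d"  orig:{B}
  [1..1]={A,B,S,T2}  "c"  orig:{A,B,S}
  [0..1]={C,S}  "dc"

Original NTs in T[0,1] deriving "dc": ["C", "S"]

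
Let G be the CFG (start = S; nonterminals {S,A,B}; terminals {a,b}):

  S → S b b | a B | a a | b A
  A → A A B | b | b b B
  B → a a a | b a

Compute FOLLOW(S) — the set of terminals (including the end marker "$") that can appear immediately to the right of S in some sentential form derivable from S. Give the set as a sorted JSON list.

Compute FIRST by fixpoint:
pass 1:
  A via A→b: +{b}
  B via B→a a a: +{a}
  B via B→b a: +{b}
  S via S→a B: +{a}
  S via S→b A: +{b}
  FIRST[S]={a,b}  FIRST[A]={b}  FIRST[B]={a,b}
pass 2: done
  FIRST[S]={a,b}  FIRST[A]={b}  FIRST[B]={a,b}

FOLLOW iteration:
initialize: $ ∈ FOLLOW(S)
iter 1:
  A→A A B: FOLLOW(A) ⊇ FIRST(A) = {b}; new: +{b}
  A→A A B: FOLLOW(A) ⊇ FIRST(B) = {a,b}; new: +{a}
  A→A A B: FOLLOW(B) ⊇ FOLLOW(A) ⊇ {a,b}; new: +{a,b}
  S→S b b: FOLLOW(S) ⊇ FIRST(b) = {b}; new: +{b}
  S→a B: FOLLOW(B) ⊇ FOLLOW(S) ⊇ {$,b}; new: +{$}
  S→b A: FOLLOW(A) ⊇ FOLLOW(S) ⊇ {$,b}; new: +{$}
  FOLLOW(S)={$,b}  FOLLOW(A)={$,a,b}  FOLLOW(B)={$,a,b}
iter 2: (no change)
  FOLLOW(S)={$,b}  FOLLOW(A)={$,a,b}  FOLLOW(B)={$,a,b}

FOLLOW(S) = ["$", "b"]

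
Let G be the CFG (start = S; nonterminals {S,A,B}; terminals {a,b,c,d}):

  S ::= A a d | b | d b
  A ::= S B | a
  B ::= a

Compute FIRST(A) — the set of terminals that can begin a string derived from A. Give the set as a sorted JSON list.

FIRST iteration:
round 1:
  A via A→a: +{a}
  B via B→a: +{a}
  S via S→A a d: +{a}
  S via S→b: +{b}
  S via S→d b: +{d}
  FIRST(S)={a,b,d}  FIRST(A)={a}  FIRST(B)={a}
round 2:
  A via A→S B: +{b,d}
  FIRST(S)={a,b,d}  FIRST(A)={a,b,d}  FIRST(B)={a}
round 3: (stable)
  FIRST(S)={a,b,d}  FIRST(A)={a,b,d}  FIRST(B)={a}

FIRST(A) = ["a", "b", "d"]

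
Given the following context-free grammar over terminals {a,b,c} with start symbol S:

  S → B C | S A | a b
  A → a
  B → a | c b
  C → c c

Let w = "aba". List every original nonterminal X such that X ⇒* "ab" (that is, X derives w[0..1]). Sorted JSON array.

CNF form of G:
  S -> B C | S A | T2 T1
  A -> a
  B -> T0 T1 | a
  C -> T0 T0
  T0 -> c
  T1 -> b
  T2 -> a

CYK table (by increasing span), restricted to cells inside w[0..1]:
  T[0,0] 'a' = {A,B,T2}  orig:{A,B}
  T[1,1] 'b' = {T1}  orig:{}
  T[0,1] 'ab' = {S}

Original NTs in T[0,1] deriving "ab": ["S"]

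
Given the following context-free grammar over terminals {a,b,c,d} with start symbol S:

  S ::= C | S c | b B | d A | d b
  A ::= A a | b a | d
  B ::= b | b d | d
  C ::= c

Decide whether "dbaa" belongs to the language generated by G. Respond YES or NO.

CNF form of G:
  S -> S T3 | T1 B | T2 A | T2 T1 | c
  A -> A T0 | T1 T0 | d
  B -> T1 T2 | b | d
  C -> c
  T0 -> a
  T1 -> b
  T2 -> d
  T3 -> c

CYK table (by increasing span):
  cell(0,0) d: {A,B,T2}  orig:{A,B}
  cell(1,1) b: {B,T1}  orig:{B}
  cell(2,2) a: {T0}  orig:{}
  cell(3,3) a: {T0}  orig:{}
  cell(0,1) db: {S}
  cell(1,2) ba: {A}
  cell(2,3) aa: ∅
  cell(0,2) dba: {S}
  cell(1,3) baa: {A}
  cell(0,3) dbaa: {S}

S ∈ T[0,3] ⇒ YES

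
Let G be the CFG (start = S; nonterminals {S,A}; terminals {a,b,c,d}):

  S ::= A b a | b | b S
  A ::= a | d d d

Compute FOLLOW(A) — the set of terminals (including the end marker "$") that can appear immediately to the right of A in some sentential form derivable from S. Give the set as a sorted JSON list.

Compute FIRST by fixpoint:
round 1:
  A via A→a: +{a}
  A via A→d d d: +{d}
  S via S→A b a: +{a,d}
  S via S→b: +{b}
  FIRST[S]={a,b,d}  FIRST[A]={a,d}
round 2: — fixpoint
  FIRST[S]={a,b,d}  FIRST[A]={a,d}

Compute FOLLOW by fixpoint:
seed FOLLOW(S) with $
round 1:
  S→A b a: FOLLOW(A) ⊇ FIRST(b) = {b}; new: +{b}
  FOLLOW(S)={$}  FOLLOW(A)={b}
round 2: done
  FOLLOW(S)={$}  FOLLOW(A)={b}

FOLLOW(A) = ["b"]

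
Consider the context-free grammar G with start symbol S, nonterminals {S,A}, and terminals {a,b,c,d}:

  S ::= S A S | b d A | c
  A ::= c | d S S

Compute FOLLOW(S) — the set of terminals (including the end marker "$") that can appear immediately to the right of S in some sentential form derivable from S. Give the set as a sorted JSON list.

FIRST iteration:
pass 1:
  A via A→c: +{c}
  A via A→d S S: +{d}
  S via S→b d A: +{b}
  S via S→c: +{c}
  FIRST(S)={b,c}  FIRST(A)={c,d}
pass 2: — fixpoint
  FIRST(S)={b,c}  FIRST(A)={c,d}

FOLLOW iteration:
seed FOLLOW(S) with $
[1]
  A→d S S: FOLLOW(S) ⊇ FIRST(S) = {b,c}; new: +{b,c}
  S→S A S: FOLLOW(S) ⊇ FIRST(A) = {c,d}; new: +{d}
  S→S A S: FOLLOW(A) ⊇ FIRST(S) = {b,c}; new: +{b,c}
  S→b d A: FOLLOW(A) ⊇ FOLLOW(S) ⊇ {$,b,c,d}; new: +{$,d}
  FOLLOW(S)={$,b,c,d}  FOLLOW(A)={$,b,c,d}
[2] — fixpoint
  FOLLOW(S)={$,b,c,d}  FOLLOW(A)={$,b,c,d}

FOLLOW(S) = ["$", "b", "c", "d"]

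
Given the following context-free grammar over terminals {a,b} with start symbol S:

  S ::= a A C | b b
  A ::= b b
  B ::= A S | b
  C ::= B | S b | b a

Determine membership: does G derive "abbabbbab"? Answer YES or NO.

Convert to CNF:
  S -> T0 T0 | T1 X2
  A -> T0 T0
  B -> A S | b
  C -> A S | S T0 | T0 T1 | b
  T0 -> b
  T1 -> a
  X2 -> A C

CYK table (by increasing span):
  [0..0]={T1}  "a"  orig:{}
  [1..1]={B,C,T0}  "b"  orig:{B,C}
  [2..2]={B,C,T0}  "b"  orig:{B,C}
  [3..3]={T1}  "a"  orig:{}
  [4..4]={B,C,T0}  "b"  orig:{B,C}
  [5..5]={B,C,T0}  "b"  orig:{B,C}
  [6..6]={B,C,T0}  "b"  orig:{B,C}
  [7..7]={T1}  "a"  orig:{}
  [8..8]={B,C,T0}  "b"  orig:{B,C}
  [0..1]=∅  "ab"
  [1..2]={A,S}  "bb"
  [2..3]={C}  "ba"
  [3..4]=∅  "ab"
  [4..5]={A,S}  "bb"
  [5..6]={A,S}  "bb"
  [6..7]={C}  "ba"
  [7..8]=∅  "ab"
  [0..2]=∅  "abb"
  [1..3]=∅  "bba"
  [2..4]=∅  "bab"
  [3..5]=∅  "abb"
  [4..6]={C,X2}  "bbb"  orig:{C}
  [5..7]=∅  "bba"
  [6..8]=∅  "bab"
  [0..3]=∅  "abba"
  [1..4]=∅  "bbab"
  [2..5]=∅  "babb"
  [3..6]={S}  "abbb"
  [4..7]={X2}  "bbba"  orig:{}
  [5..8]=∅  "bbab"
  [0..4]=∅  "abbab"
  [1..5]=∅  "bbabb"
  [2..6]=∅  "babbb"
  [3..7]={S}  "abbba"
  [4..8]=∅  "bbbab"
  [0..5]=∅  "abbabb"
  [1..6]={B,C}  "bbabbb"
  [2..7]=∅  "babbba"
  [3..8]={C}  "abbbab"
  [0..6]=∅  "abbabbb"
  [1..7]={B,C}  "bbabbba"
  [2..8]=∅  "babbbab"
  [0..7]=∅  "abbabbba"
  [1..8]={X2}  "bbabbbab"  orig:{}
  [0..8]={S}  "abbabbbab"

S ∈ T[0,8] ⇒ YES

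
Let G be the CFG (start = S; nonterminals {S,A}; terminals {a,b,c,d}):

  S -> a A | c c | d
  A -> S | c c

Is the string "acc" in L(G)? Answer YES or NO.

CNF form of G:
  S -> T0 A | T1 T1 | d
  A -> T0 A | T1 T1 | d
  T0 -> a
  T1 -> c

CYK fill:
  cell(0,0) a: {T0}  orig:{}
  cell(1,1) c: {T1}  orig:{}
  cell(2,2) c: {T1}  orig:{}
  cell(0,1) ac: ∅
  cell(1,2) cc: {A,S}
  cell(0,2) acc: {A,S}

S ∈ T[0,2] ⇒ YES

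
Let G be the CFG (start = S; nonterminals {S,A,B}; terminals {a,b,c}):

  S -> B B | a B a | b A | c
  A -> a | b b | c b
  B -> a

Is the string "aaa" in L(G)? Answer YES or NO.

CNF form of G:
  S -> B B | T0 A | T2 X3 | c
  A -> T0 T0 | T1 T0 | a
  B -> a
  T0 -> b
  T1 -> c
  T2 -> a
  X3 -> B T2

CYK table (by increasing span):
  T[0,0] 'a' = {A,B,T2}  orig:{A,B}
  T[1,1] 'a' = {A,B,T2}  orig:{A,B}
  T[2,2] 'a' = {A,B,T2}  orig:{A,B}
  T[0,1] 'aa' = {S,X3}  orig:{S}
  T[1,2] 'aa' = {S,X3}  orig:{S}
  T[0,2] 'aaa' = {S}

S ∈ T[0,2] ⇒ YES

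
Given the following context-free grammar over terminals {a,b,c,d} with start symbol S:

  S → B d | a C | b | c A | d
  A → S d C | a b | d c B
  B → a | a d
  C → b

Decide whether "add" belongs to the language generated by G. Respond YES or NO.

Convert to CNF:
  S -> B T0 | T1 C | T3 A | b | d
  A -> S X4 | T0 X5 | T1 T2
  B -> T1 T0 | a
  C -> b
  T0 -> d
  T1 -> a
  T2 -> b
  T3 -> c
  X4 -> T0 C
  X5 -> T3 B

Fill CYK table bottom-up:
  T[0,0] 'a' = {B,T1}  orig:{B}
  T[1,1] 'd' = {S,T0}  orig:{S}
  T[2,2] 'd' = {S,T0}  orig:{S}
  T[0,1] 'ad' = {B,S}
  T[1,2] 'dd' = ∅
  T[0,2] 'add' = {S}

S ∈ T[0,2] ⇒ YES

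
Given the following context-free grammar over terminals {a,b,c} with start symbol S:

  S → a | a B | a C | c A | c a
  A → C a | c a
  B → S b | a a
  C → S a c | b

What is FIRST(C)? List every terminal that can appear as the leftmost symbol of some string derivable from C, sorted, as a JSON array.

Compute FIRST by fixpoint:
round 1:
  A via A→c a: +{c}
  B via B→a a: +{a}
  C via C→b: +{b}
  S via S→a: +{a}
  S via S→c A: +{c}
  S: {a,c}  A: {c}  B: {a}  C: {b}
round 2:
  A via A→C a: +{b}
  B via B→S b: +{c}
  C via C→S a c: +{a,c}
  S: {a,c}  A: {b,c}  B: {a,c}  C: {a,b,c}
round 3:
  A via A→C a: +{a}
  S: {a,c}  A: {a,b,c}  B: {a,c}  C: {a,b,c}
round 4: — fixpoint
  S: {a,c}  A: {a,b,c}  B: {a,c}  C: {a,b,c}

FIRST(C) = ["a", "b", "c"]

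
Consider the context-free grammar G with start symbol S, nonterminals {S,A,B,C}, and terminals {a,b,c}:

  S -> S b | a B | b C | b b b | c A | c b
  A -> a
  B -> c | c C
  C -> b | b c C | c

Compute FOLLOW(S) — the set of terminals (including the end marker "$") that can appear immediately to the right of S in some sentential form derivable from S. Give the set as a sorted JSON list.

Compute FIRST by fixpoint:
iter 1:
  A via A→a: +{a}
  B via B→c: +{c}
  C via C→b: +{b}
  C via C→c: +{c}
  S via S→a B: +{a}
  S via S→b C: +{b}
  S via S→c A: +{c}
  S: {a,b,c}  A: {a}  B: {c}  C: {b,c}
iter 2: — fixpoint
  S: {a,b,c}  A: {a}  B: {c}  C: {b,c}

FOLLOW sets:
seed FOLLOW(S) with $
[1]
  S→S b: FOLLOW(S) ⊇ FIRST(b) = {b}; new: +{b}
  S→a B: FOLLOW(B) ⊇ FOLLOW(S) ⊇ {$,b}; new: +{$,b}
  S→b C: FOLLOW(C) ⊇ FOLLOW(S) ⊇ {$,b}; new: +{$,b}
  S→c A: FOLLOW(A) ⊇ FOLLOW(S) ⊇ {$,b}; new: +{$,b}
  FOLLOW[S]={$,b}  FOLLOW[A]={$,b}  FOLLOW[B]={$,b}  FOLLOW[C]={$,b}
[2] done
  FOLLOW[S]={$,b}  FOLLOW[A]={$,b}  FOLLOW[B]={$,b}  FOLLOW[C]={$,b}

FOLLOW(S) = ["$", "b"]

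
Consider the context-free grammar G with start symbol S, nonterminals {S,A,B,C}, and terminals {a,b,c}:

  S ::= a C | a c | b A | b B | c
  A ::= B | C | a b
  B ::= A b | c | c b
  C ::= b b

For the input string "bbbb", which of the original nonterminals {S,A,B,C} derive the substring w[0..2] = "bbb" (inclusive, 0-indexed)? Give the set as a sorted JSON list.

Convert to CNF:
  S -> T0 A | T0 B | T1 C | T1 T2 | c
  A -> A T0 | T0 T0 | T1 T0 | T2 T0 | c
  B -> A T0 | T2 T0 | c
  C -> T0 T0
  T0 -> b
  T1 -> a
  T2 -> c

CYK table (by increasing span) — only the sub-triangle for w[0..2]:
  cell(0,0) b: {T0}  orig:{}
  cell(1,1) b: {T0}  orig:{}
  cell(2,2) b: {T0}  orig:{}
  cell(0,1) bb: {A,C}
  cell(1,2) bb: {A,C}
  cell(0,2) bbb: {A,B,S}

Original NTs in T[0,2] deriving "bbb": ["A", "B", "S"]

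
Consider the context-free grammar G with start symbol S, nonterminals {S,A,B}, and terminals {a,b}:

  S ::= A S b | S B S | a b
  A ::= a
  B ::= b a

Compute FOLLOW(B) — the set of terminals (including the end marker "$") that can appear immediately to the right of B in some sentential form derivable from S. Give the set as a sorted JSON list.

FIRST sets, iterate to fixpoint:
[1]
  A via A→a: +{a}
  B via B→b a: +{b}
  S via S→A S b: +{a}
  FIRST[S]={a}  FIRST[A]={a}  FIRST[B]={b}
[2] — fixpoint
  FIRST[S]={a}  FIRST[A]={a}  FIRST[B]={b}

Compute FOLLOW by fixpoint:
seed FOLLOW(S) with $
iter 1:
  S→A S b: FOLLOW(A) ⊇ FIRST(S) = {a}; new: +{a}
  S→A S b: FOLLOW(S) ⊇ FIRST(b) = {b}; new: +{b}
  S→S B S: FOLLOW(B) ⊇ FIRST(S) = {a}; new: +{a}
  FOLLOW[S]={$,b}  FOLLOW[A]={a}  FOLLOW[B]={a}
iter 2: (stable)
  FOLLOW[S]={$,b}  FOLLOW[A]={a}  FOLLOW[B]={a}

FOLLOW(B) = ["a"]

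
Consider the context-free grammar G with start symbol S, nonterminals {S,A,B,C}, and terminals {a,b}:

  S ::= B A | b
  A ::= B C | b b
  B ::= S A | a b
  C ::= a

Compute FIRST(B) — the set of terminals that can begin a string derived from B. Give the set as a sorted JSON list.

FIRST iteration:
[1]
  A via A→b b: +{b}
  B via B→a b: +{a}
  C via C→a: +{a}
  S via S→B A: +{a}
  S via S→b: +{b}
  FIRST(S)={a,b}  FIRST(A)={b}  FIRST(B)={a}  FIRST(C)={a}
[2]
  A via A→B C: +{a}
  B via B→S A: +{b}
  FIRST(S)={a,b}  FIRST(A)={a,b}  FIRST(B)={a,b}  FIRST(C)={a}
[3] — fixpoint
  FIRST(S)={a,b}  FIRST(A)={a,b}  FIRST(B)={a,b}  FIRST(C)={a}

FIRST(B) = ["a", "b"]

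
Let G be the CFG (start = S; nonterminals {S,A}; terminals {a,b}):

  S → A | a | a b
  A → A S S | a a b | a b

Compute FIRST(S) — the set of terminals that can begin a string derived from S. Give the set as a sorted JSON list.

FIRST sets, iterate to fixpoint:
[1]
  A via A→a a b: +{a}
  S via S→A: +{a}
  S: {a}  A: {a}
[2] (stable)
  S: {a}  A: {a}

FIRST(S) = ["a"]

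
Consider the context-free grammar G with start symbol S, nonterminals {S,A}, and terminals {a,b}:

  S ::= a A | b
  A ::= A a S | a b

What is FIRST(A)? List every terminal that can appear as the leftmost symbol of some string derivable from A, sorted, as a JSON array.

Compute FIRST by fixpoint:
[1]
  A via A→a b: +{a}
  S via S→a A: +{a}
  S via S→b: +{b}
  FIRST(S)={a,b}  FIRST(A)={a}
[2] done
  FIRST(S)={a,b}  FIRST(A)={a}

FIRST(A) = ["a"]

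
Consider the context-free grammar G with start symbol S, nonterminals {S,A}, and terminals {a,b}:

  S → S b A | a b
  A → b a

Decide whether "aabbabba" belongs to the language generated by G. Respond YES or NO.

Convert to CNF:
  S -> S X2 | T1 T0
  A -> T0 T1
  T0 -> b
  T1 -> a
  X2 -> T0 A

Fill CYK table bottom-up:
  [0..0]={T1}  "a"  orig:{}
  [1..1]={T1}  "a"  orig:{}
  [2..2]={T0}  "b"  orig:{}
  [3..3]={T0}  "b"  orig:{}
  [4..4]={T1}  "a"  orig:{}
  [5..5]={T0}  "b"  orig:{}
  [6..6]={T0}  "b"  orig:{}
  [7..7]={T1}  "a"  orig:{}
  [0..1]=∅  "aa"
  [1..2]={S}  "ab"
  [2..3]=∅  "bb"
  [3..4]={A}  "ba"
  [4..5]={S}  "ab"
  [5..6]=∅  "bb"
  [6..7]={A}  "ba"
  [0..2]=∅  "aab"
  [1..3]=∅  "abb"
  [2..4]={X2}  "bba"  orig:{}
  [3..5]=∅  "bab"
  [4..6]=∅  "abb"
  [5..7]={X2}  "bba"  orig:{}
  [0..3]=∅  "aabb"
  [1..4]=∅  "abba"
  [2..5]=∅  "bbab"
  [3..6]=∅  "babb"
  [4..7]=∅  "abba"
  [0..4]=∅  "aabba"
  [1..5]=∅  "abbab"
  [2..6]=∅  "bbabb"
  [3..7]=∅  "babba"
  [0..5]=∅  "aabbab"
  [1..6]=∅  "abbabb"
  [2..7]=∅  "bbabba"
  [0..6]=∅  "aabbabb"
  [1..7]=∅  "abbabba"
  [0..7]=∅  "aabbabba"

S ∉ T[0,7] ⇒ NO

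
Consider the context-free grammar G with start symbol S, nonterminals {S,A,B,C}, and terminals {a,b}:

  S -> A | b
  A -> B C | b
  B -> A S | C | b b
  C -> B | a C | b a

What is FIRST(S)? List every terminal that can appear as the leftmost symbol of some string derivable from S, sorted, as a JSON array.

FIRST sets, iterate to fixpoint:
[1]
  A via A→b: +{b}
  B via B→A S: +{b}
  C via C→B: +{b}
  C via C→a C: +{a}
  S via S→A: +{b}
  FIRST(S)={b}  FIRST(A)={b}  FIRST(B)={b}  FIRST(C)={a,b}
[2]
  B via B→C: +{a}
  FIRST(S)={b}  FIRST(A)={b}  FIRST(B)={a,b}  FIRST(C)={a,b}
[3]
  A via A→B C: +{a}
  S via S→A: +{a}
  FIRST(S)={a,b}  FIRST(A)={a,b}  FIRST(B)={a,b}  FIRST(C)={a,b}
[4] done
  FIRST(S)={a,b}  FIRST(A)={a,b}  FIRST(B)={a,b}  FIRST(C)={a,b}

FIRST(S) = ["a", "b"]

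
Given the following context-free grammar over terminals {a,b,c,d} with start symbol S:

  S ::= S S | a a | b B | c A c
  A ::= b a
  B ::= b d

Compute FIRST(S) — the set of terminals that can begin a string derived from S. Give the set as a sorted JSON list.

Compute FIRST by fixpoint:
round 1:
  A via A→b a: +{b}
  B via B→b d: +{b}
  S via S→a a: +{a}
  S via S→b B: +{b}
  S via S→c A c: +{c}
  FIRST[S]={a,b,c}  FIRST[A]={b}  FIRST[B]={b}
round 2: (no change)
  FIRST[S]={a,b,c}  FIRST[A]={b}  FIRST[B]={b}

FIRST(S) = ["a", "b", "c"]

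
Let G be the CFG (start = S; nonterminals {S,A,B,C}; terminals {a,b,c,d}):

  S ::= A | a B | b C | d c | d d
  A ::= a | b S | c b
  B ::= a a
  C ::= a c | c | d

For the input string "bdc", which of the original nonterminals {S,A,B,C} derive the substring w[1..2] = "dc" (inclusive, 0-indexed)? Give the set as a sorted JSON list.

CNF form of G:
  S -> T0 C | T0 S | T1 T0 | T2 B | T3 T1 | T3 T3 | a
  A -> T0 S | T1 T0 | a
  B -> T2 T2
  C -> T2 T1 | c | d
  T0 -> b
  T1 -> c
  T2 -> a
  T3 -> d

Fill CYK table bottom-up — only the sub-triangle for w[1..2]:
  cell(1,1) d: {C,T3}  orig:{C}
  cell(2,2) c: {C,T1}  orig:{C}
  cell(1,2) dc: {S}

Original NTs in T[1,2] deriving "dc": ["S"]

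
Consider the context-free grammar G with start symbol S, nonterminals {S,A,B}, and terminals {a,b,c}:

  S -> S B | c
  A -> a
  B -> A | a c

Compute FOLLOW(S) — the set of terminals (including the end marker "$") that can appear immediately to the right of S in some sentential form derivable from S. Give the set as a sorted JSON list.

FIRST iteration:
[1]
  A via A→a: +{a}
  B via B→A: +{a}
  S via S→c: +{c}
  FIRST[S]={c}  FIRST[A]={a}  FIRST[B]={a}
[2] (no change)
  FIRST[S]={c}  FIRST[A]={a}  FIRST[B]={a}

FOLLOW iteration:
initialize: $ ∈ FOLLOW(S)
iter 1:
  S→S B: FOLLOW(S) ⊇ FIRST(B) = {a}; new: +{a}
  S→S B: FOLLOW(B) ⊇ FOLLOW(S) ⊇ {$,a}; new: +{$,a}
  FOLLOW(S)={$,a}  FOLLOW(A)={}  FOLLOW(B)={$,a}
iter 2:
  B→A: FOLLOW(A) ⊇ FOLLOW(B) ⊇ {$,a}; new: +{$,a}
  FOLLOW(S)={$,a}  FOLLOW(A)={$,a}  FOLLOW(B)={$,a}
iter 3: (stable)
  FOLLOW(S)={$,a}  FOLLOW(A)={$,a}  FOLLOW(B)={$,a}

FOLLOW(S) = ["$", "a"]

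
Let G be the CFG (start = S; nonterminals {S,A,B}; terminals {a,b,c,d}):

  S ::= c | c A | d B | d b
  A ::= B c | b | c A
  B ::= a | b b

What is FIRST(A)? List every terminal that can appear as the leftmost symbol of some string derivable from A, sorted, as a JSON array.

FIRST sets, iterate to fixpoint:
round 1:
  A via A→b: +{b}
  A via A→c A: +{c}
  B via B→a: +{a}
  B via B→b b: +{b}
  S via S→c: +{c}
  S via S→d B: +{d}
  FIRST[S]={c,d}  FIRST[A]={b,c}  FIRST[B]={a,b}
round 2:
  A via A→B c: +{a}
  FIRST[S]={c,d}  FIRST[A]={a,b,c}  FIRST[B]={a,b}
round 3: — fixpoint
  FIRST[S]={c,d}  FIRST[A]={a,b,c}  FIRST[B]={a,b}

FIRST(A) = ["a", "b", "c"]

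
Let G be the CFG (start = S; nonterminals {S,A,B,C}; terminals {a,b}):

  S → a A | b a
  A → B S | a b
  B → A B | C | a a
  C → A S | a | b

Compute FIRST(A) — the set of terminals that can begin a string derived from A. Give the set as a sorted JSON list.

FIRST sets, iterate to fixpoint:
[1]
  A via A→a b: +{a}
  B via B→A B: +{a}
  C via C→A S: +{a}
  C via C→b: +{b}
  S via S→a A: +{a}
  S via S→b a: +{b}
  FIRST[S]={a,b}  FIRST[A]={a}  FIRST[B]={a}  FIRST[C]={a,b}
[2]
  B via B→C: +{b}
  FIRST[S]={a,b}  FIRST[A]={a}  FIRST[B]={a,b}  FIRST[C]={a,b}
[3]
  A via A→B S: +{b}
  FIRST[S]={a,b}  FIRST[A]={a,b}  FIRST[B]={a,b}  FIRST[C]={a,b}
[4] done
  FIRST[S]={a,b}  FIRST[A]={a,b}  FIRST[B]={a,b}  FIRST[C]={a,b}

FIRST(A) = ["a", "b"]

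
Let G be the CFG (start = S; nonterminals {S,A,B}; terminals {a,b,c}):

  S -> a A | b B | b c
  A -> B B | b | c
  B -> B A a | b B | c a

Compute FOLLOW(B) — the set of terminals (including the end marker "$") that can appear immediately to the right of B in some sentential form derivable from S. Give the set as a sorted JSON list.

Compute FIRST by fixpoint:
pass 1:
  A via A→b: +{b}
  A via A→c: +{c}
  B via B→b B: +{b}
  B via B→c a: +{c}
  S via S→a A: +{a}
  S via S→b B: +{b}
  FIRST(S)={a,b}  FIRST(A)={b,c}  FIRST(B)={b,c}
pass 2: (stable)
  FIRST(S)={a,b}  FIRST(A)={b,c}  FIRST(B)={b,c}

FOLLOW iteration:
initialize: $ ∈ FOLLOW(S)
[1]
  A→B B: FOLLOW(B) ⊇ FIRST(B) = {b,c}; new: +{b,c}
  B→B A a: FOLLOW(A) ⊇ FIRST(a) = {a}; new: +{a}
  S→a A: FOLLOW(A) ⊇ FOLLOW(S) ⊇ {$}; new: +{$}
  S→b B: FOLLOW(B) ⊇ FOLLOW(S) ⊇ {$}; new: +{$}
  S: {$}  A: {$,a}  B: {$,b,c}
[2]
  A→B B: FOLLOW(B) ⊇ FOLLOW(A) ⊇ {$,a}; new: +{a}
  S: {$}  A: {$,a}  B: {$,a,b,c}
[3] (stable)
  S: {$}  A: {$,a}  B: {$,a,b,c}

FOLLOW(B) = ["$", "a", "b", "c"]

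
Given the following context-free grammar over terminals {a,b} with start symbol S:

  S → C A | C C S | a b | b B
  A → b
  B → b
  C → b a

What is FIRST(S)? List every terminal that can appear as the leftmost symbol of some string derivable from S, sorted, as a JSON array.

FIRST sets, iterate to fixpoint:
iter 1:
  A via A→b: +{b}
  B via B→b: +{b}
  C via C→b a: +{b}
  S via S→C A: +{b}
  S via S→a b: +{a}
  FIRST[S]={a,b}  FIRST[A]={b}  FIRST[B]={b}  FIRST[C]={b}
iter 2: (stable)
  FIRST[S]={a,b}  FIRST[A]={b}  FIRST[B]={b}  FIRST[C]={b}

FIRST(S) = ["a", "b"]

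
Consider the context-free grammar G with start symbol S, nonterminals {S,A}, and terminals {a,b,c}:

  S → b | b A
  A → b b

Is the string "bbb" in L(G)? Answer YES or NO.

Convert to CNF:
  S -> T0 A | b
  A -> T0 T0
  T0 -> b

CYK fill:
  [0..0]={S,T0}  "b"  orig:{S}
  [1..1]={S,T0}  "b"  orig:{S}
  [2..2]={S,T0}  "b"  orig:{S}
  [0..1]={A}  "bb"
  [1..2]={A}  "bb"
  [0..2]={S}  "bbb"

S ∈ T[0,2] ⇒ YES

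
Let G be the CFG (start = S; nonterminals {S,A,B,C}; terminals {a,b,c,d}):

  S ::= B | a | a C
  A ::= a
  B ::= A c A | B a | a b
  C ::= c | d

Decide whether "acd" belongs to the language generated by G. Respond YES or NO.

Convert to CNF:
  S -> A X4 | B T1 | T1 C | T1 T2 | a
  A -> a
  B -> A X3 | B T1 | T1 T2
  C -> c | d
  T0 -> c
  T1 -> a
  T2 -> b
  X3 -> T0 A
  X4 -> T0 A

Fill CYK table bottom-up:
  cell(0,0) a: {A,S,T1}  orig:{A,S}
  cell(1,1) c: {C,T0}  orig:{C}
  cell(2,2) d: {C}
  cell(0,1) ac: {S}
  cell(1,2) cd: ∅
  cell(0,2) acd: ∅

S ∉ T[0,2] ⇒ NO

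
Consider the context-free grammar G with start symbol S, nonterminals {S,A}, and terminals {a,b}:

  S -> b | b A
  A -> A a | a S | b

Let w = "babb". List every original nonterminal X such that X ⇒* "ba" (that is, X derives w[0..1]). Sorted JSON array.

Convert to CNF:
  S -> T1 A | b
  A -> A T0 | T0 S | b
  T0 -> a
  T1 -> b

CYK table (by increasing span) (cells [i..j] with 0 ≤ i ≤ j ≤ 1 only):
  T[0,0] 'b' = {A,S,T1}  orig:{A,S}
  T[1,1] 'a' = {T0}  orig:{}
  T[0,1] 'ba' = {A}

Original NTs in T[0,1] deriving "ba": ["A"]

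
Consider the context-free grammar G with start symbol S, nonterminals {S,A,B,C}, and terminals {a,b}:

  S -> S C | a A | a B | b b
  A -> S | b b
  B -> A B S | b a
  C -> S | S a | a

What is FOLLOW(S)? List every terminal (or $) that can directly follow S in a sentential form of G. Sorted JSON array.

FIRST sets, iterate to fixpoint:
iter 1:
  A via A→b b: +{b}
  B via B→A B S: +{b}
  C via C→a: +{a}
  S via S→a A: +{a}
  S via S→b b: +{b}
  FIRST(S)={a,b}  FIRST(A)={b}  FIRST(B)={b}  FIRST(C)={a}
iter 2:
  A via A→S: +{a}
  B via B→A B S: +{a}
  C via C→S: +{b}
  FIRST(S)={a,b}  FIRST(A)={a,b}  FIRST(B)={a,b}  FIRST(C)={a,b}
iter 3: (stable)
  FIRST(S)={a,b}  FIRST(A)={a,b}  FIRST(B)={a,b}  FIRST(C)={a,b}

FOLLOW iteration:
seed FOLLOW(S) with $
[1]
  B→A B S: FOLLOW(A) ⊇ FIRST(B) = {a,b}; new: +{a,b}
  B→A B S: FOLLOW(B) ⊇ FIRST(S) = {a,b}; new: +{a,b}
  B→A B S: FOLLOW(S) ⊇ FOLLOW(B) ⊇ {a,b}; new: +{a,b}
  S→S C: FOLLOW(C) ⊇ FOLLOW(S) ⊇ {$,a,b}; new: +{$,a,b}
  S→a A: FOLLOW(A) ⊇ FOLLOW(S) ⊇ {$,a,b}; new: +{$}
  S→a B: FOLLOW(B) ⊇ FOLLOW(S) ⊇ {$,a,b}; new: +{$}
  FOLLOW(S)={$,a,b}  FOLLOW(A)={$,a,b}  FOLLOW(B)={$,a,b}  FOLLOW(C)={$,a,b}
[2] (stable)
  FOLLOW(S)={$,a,b}  FOLLOW(A)={$,a,b}  FOLLOW(B)={$,a,b}  FOLLOW(C)={$,a,b}

FOLLOW(S) = ["$", "a", "b"]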